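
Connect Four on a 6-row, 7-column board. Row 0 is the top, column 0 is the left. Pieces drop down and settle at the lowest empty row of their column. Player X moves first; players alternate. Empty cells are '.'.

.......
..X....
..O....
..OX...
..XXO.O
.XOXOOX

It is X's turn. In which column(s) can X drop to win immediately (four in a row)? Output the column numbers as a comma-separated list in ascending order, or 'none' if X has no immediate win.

col 0: drop X → no win
col 1: drop X → no win
col 2: drop X → no win
col 3: drop X → WIN!
col 4: drop X → no win
col 5: drop X → no win
col 6: drop X → no win

Answer: 3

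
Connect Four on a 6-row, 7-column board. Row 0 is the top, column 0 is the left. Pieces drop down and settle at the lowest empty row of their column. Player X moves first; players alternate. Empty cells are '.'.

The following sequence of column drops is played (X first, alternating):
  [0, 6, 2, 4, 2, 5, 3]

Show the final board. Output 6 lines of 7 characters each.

Answer: .......
.......
.......
.......
..X....
X.XXOOO

Derivation:
Move 1: X drops in col 0, lands at row 5
Move 2: O drops in col 6, lands at row 5
Move 3: X drops in col 2, lands at row 5
Move 4: O drops in col 4, lands at row 5
Move 5: X drops in col 2, lands at row 4
Move 6: O drops in col 5, lands at row 5
Move 7: X drops in col 3, lands at row 5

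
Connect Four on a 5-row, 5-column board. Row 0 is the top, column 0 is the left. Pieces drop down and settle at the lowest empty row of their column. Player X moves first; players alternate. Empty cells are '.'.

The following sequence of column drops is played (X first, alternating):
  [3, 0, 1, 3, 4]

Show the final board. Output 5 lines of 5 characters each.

Move 1: X drops in col 3, lands at row 4
Move 2: O drops in col 0, lands at row 4
Move 3: X drops in col 1, lands at row 4
Move 4: O drops in col 3, lands at row 3
Move 5: X drops in col 4, lands at row 4

Answer: .....
.....
.....
...O.
OX.XX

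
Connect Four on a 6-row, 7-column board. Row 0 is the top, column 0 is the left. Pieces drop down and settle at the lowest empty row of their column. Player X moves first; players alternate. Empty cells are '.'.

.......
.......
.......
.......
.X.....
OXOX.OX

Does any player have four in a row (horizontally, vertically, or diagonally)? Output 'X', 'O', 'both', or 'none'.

none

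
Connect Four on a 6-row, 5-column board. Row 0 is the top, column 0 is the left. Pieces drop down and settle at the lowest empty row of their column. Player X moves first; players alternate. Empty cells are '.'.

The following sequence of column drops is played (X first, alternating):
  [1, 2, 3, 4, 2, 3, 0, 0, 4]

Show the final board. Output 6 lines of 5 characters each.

Answer: .....
.....
.....
.....
O.XOX
XXOXO

Derivation:
Move 1: X drops in col 1, lands at row 5
Move 2: O drops in col 2, lands at row 5
Move 3: X drops in col 3, lands at row 5
Move 4: O drops in col 4, lands at row 5
Move 5: X drops in col 2, lands at row 4
Move 6: O drops in col 3, lands at row 4
Move 7: X drops in col 0, lands at row 5
Move 8: O drops in col 0, lands at row 4
Move 9: X drops in col 4, lands at row 4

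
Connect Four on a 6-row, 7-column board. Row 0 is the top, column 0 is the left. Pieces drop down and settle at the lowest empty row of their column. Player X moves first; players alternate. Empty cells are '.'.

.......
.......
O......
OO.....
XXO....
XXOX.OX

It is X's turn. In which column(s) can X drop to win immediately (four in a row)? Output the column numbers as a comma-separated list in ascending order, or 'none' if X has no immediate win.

col 0: drop X → no win
col 1: drop X → no win
col 2: drop X → no win
col 3: drop X → no win
col 4: drop X → no win
col 5: drop X → no win
col 6: drop X → no win

Answer: none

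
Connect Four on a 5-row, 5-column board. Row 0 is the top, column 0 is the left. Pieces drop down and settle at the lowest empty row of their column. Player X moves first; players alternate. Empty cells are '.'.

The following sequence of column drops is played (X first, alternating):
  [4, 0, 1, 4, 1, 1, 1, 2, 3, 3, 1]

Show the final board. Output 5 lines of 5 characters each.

Answer: .X...
.X...
.O...
.X.OO
OXOXX

Derivation:
Move 1: X drops in col 4, lands at row 4
Move 2: O drops in col 0, lands at row 4
Move 3: X drops in col 1, lands at row 4
Move 4: O drops in col 4, lands at row 3
Move 5: X drops in col 1, lands at row 3
Move 6: O drops in col 1, lands at row 2
Move 7: X drops in col 1, lands at row 1
Move 8: O drops in col 2, lands at row 4
Move 9: X drops in col 3, lands at row 4
Move 10: O drops in col 3, lands at row 3
Move 11: X drops in col 1, lands at row 0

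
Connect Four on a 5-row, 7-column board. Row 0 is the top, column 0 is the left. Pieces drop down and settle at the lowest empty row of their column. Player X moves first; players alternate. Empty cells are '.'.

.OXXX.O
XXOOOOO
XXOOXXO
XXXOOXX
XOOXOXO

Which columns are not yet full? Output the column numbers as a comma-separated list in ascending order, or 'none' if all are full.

col 0: top cell = '.' → open
col 1: top cell = 'O' → FULL
col 2: top cell = 'X' → FULL
col 3: top cell = 'X' → FULL
col 4: top cell = 'X' → FULL
col 5: top cell = '.' → open
col 6: top cell = 'O' → FULL

Answer: 0,5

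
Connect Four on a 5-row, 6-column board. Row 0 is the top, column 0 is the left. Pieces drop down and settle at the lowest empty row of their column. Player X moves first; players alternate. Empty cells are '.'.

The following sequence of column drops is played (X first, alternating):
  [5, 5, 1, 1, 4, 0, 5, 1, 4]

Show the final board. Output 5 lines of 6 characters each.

Move 1: X drops in col 5, lands at row 4
Move 2: O drops in col 5, lands at row 3
Move 3: X drops in col 1, lands at row 4
Move 4: O drops in col 1, lands at row 3
Move 5: X drops in col 4, lands at row 4
Move 6: O drops in col 0, lands at row 4
Move 7: X drops in col 5, lands at row 2
Move 8: O drops in col 1, lands at row 2
Move 9: X drops in col 4, lands at row 3

Answer: ......
......
.O...X
.O..XO
OX..XX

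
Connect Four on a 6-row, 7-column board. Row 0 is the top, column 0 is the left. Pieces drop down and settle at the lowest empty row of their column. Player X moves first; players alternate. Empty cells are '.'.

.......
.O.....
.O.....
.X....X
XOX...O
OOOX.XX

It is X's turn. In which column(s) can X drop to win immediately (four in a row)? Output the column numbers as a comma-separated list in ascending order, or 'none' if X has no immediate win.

col 0: drop X → no win
col 1: drop X → no win
col 2: drop X → no win
col 3: drop X → no win
col 4: drop X → WIN!
col 5: drop X → no win
col 6: drop X → no win

Answer: 4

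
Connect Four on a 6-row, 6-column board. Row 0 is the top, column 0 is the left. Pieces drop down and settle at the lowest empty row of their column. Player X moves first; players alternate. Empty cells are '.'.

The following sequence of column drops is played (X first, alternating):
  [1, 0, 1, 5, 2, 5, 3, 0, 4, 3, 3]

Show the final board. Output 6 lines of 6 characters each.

Move 1: X drops in col 1, lands at row 5
Move 2: O drops in col 0, lands at row 5
Move 3: X drops in col 1, lands at row 4
Move 4: O drops in col 5, lands at row 5
Move 5: X drops in col 2, lands at row 5
Move 6: O drops in col 5, lands at row 4
Move 7: X drops in col 3, lands at row 5
Move 8: O drops in col 0, lands at row 4
Move 9: X drops in col 4, lands at row 5
Move 10: O drops in col 3, lands at row 4
Move 11: X drops in col 3, lands at row 3

Answer: ......
......
......
...X..
OX.O.O
OXXXXO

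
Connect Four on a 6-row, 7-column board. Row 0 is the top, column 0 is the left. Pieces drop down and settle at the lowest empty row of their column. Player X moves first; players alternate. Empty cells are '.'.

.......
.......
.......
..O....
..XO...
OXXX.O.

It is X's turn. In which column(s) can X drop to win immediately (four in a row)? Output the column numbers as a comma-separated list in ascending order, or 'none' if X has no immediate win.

col 0: drop X → no win
col 1: drop X → no win
col 2: drop X → no win
col 3: drop X → no win
col 4: drop X → WIN!
col 5: drop X → no win
col 6: drop X → no win

Answer: 4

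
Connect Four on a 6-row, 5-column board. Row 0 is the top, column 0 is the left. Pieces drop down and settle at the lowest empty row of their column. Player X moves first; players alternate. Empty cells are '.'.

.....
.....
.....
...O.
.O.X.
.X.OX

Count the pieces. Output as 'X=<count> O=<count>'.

X=3 O=3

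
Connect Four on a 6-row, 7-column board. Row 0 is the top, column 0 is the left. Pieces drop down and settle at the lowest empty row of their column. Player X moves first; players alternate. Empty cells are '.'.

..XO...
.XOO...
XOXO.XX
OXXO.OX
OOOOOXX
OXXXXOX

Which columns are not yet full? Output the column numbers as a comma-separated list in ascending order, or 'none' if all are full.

col 0: top cell = '.' → open
col 1: top cell = '.' → open
col 2: top cell = 'X' → FULL
col 3: top cell = 'O' → FULL
col 4: top cell = '.' → open
col 5: top cell = '.' → open
col 6: top cell = '.' → open

Answer: 0,1,4,5,6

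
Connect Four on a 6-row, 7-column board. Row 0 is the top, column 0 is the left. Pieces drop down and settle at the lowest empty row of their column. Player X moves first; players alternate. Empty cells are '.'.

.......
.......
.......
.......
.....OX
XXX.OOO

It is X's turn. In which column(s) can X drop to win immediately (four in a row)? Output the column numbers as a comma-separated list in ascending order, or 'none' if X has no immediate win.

col 0: drop X → no win
col 1: drop X → no win
col 2: drop X → no win
col 3: drop X → WIN!
col 4: drop X → no win
col 5: drop X → no win
col 6: drop X → no win

Answer: 3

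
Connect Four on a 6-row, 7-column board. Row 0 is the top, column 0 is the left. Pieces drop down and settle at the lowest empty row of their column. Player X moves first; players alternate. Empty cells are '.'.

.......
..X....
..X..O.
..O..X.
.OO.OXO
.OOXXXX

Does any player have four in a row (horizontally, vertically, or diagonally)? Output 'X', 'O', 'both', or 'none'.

X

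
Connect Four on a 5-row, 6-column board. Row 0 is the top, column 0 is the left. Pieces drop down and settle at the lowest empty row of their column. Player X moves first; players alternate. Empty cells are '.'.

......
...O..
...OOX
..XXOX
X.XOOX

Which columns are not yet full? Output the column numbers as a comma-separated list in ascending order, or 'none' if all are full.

Answer: 0,1,2,3,4,5

Derivation:
col 0: top cell = '.' → open
col 1: top cell = '.' → open
col 2: top cell = '.' → open
col 3: top cell = '.' → open
col 4: top cell = '.' → open
col 5: top cell = '.' → open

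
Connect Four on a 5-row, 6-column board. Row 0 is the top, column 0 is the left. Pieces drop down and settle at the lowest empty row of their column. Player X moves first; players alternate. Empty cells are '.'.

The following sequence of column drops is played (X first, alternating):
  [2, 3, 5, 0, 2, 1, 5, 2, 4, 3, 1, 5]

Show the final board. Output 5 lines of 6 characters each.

Move 1: X drops in col 2, lands at row 4
Move 2: O drops in col 3, lands at row 4
Move 3: X drops in col 5, lands at row 4
Move 4: O drops in col 0, lands at row 4
Move 5: X drops in col 2, lands at row 3
Move 6: O drops in col 1, lands at row 4
Move 7: X drops in col 5, lands at row 3
Move 8: O drops in col 2, lands at row 2
Move 9: X drops in col 4, lands at row 4
Move 10: O drops in col 3, lands at row 3
Move 11: X drops in col 1, lands at row 3
Move 12: O drops in col 5, lands at row 2

Answer: ......
......
..O..O
.XXO.X
OOXOXX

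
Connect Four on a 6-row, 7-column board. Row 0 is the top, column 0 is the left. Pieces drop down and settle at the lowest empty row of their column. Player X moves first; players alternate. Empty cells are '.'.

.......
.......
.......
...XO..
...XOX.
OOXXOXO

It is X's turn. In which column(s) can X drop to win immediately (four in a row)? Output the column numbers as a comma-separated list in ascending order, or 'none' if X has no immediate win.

col 0: drop X → no win
col 1: drop X → no win
col 2: drop X → no win
col 3: drop X → WIN!
col 4: drop X → no win
col 5: drop X → no win
col 6: drop X → no win

Answer: 3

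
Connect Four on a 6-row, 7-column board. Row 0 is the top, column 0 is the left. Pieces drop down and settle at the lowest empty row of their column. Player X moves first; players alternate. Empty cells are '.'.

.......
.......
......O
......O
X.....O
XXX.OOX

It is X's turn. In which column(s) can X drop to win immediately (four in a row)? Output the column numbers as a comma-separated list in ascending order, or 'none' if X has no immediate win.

col 0: drop X → no win
col 1: drop X → no win
col 2: drop X → no win
col 3: drop X → WIN!
col 4: drop X → no win
col 5: drop X → no win
col 6: drop X → no win

Answer: 3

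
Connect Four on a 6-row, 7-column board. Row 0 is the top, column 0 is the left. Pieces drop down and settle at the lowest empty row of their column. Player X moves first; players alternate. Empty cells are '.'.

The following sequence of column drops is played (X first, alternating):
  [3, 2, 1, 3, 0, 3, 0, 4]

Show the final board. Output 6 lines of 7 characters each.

Answer: .......
.......
.......
...O...
X..O...
XXOXO..

Derivation:
Move 1: X drops in col 3, lands at row 5
Move 2: O drops in col 2, lands at row 5
Move 3: X drops in col 1, lands at row 5
Move 4: O drops in col 3, lands at row 4
Move 5: X drops in col 0, lands at row 5
Move 6: O drops in col 3, lands at row 3
Move 7: X drops in col 0, lands at row 4
Move 8: O drops in col 4, lands at row 5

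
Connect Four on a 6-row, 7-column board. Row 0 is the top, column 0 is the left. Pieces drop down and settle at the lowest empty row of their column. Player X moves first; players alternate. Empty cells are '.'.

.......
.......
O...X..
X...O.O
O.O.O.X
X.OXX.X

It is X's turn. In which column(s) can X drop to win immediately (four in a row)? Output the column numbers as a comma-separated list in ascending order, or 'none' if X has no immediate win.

col 0: drop X → no win
col 1: drop X → no win
col 2: drop X → no win
col 3: drop X → no win
col 4: drop X → no win
col 5: drop X → WIN!
col 6: drop X → no win

Answer: 5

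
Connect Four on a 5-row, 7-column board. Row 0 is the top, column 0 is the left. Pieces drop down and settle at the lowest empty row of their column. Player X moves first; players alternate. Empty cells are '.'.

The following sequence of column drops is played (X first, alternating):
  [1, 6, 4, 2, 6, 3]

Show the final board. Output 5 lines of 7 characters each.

Move 1: X drops in col 1, lands at row 4
Move 2: O drops in col 6, lands at row 4
Move 3: X drops in col 4, lands at row 4
Move 4: O drops in col 2, lands at row 4
Move 5: X drops in col 6, lands at row 3
Move 6: O drops in col 3, lands at row 4

Answer: .......
.......
.......
......X
.XOOX.O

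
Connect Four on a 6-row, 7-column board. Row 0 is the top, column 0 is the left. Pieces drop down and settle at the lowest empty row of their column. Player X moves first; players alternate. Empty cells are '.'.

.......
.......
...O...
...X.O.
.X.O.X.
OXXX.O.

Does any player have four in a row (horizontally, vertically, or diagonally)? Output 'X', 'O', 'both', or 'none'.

none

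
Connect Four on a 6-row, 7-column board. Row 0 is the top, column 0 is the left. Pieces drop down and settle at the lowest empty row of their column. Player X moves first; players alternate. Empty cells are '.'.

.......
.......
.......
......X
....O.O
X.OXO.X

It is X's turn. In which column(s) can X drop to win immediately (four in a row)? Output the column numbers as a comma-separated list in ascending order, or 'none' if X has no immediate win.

col 0: drop X → no win
col 1: drop X → no win
col 2: drop X → no win
col 3: drop X → no win
col 4: drop X → no win
col 5: drop X → no win
col 6: drop X → no win

Answer: none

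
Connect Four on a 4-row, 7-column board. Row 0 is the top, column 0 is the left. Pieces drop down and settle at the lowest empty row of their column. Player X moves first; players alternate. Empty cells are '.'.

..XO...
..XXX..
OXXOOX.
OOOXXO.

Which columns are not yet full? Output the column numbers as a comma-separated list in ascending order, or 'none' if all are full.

col 0: top cell = '.' → open
col 1: top cell = '.' → open
col 2: top cell = 'X' → FULL
col 3: top cell = 'O' → FULL
col 4: top cell = '.' → open
col 5: top cell = '.' → open
col 6: top cell = '.' → open

Answer: 0,1,4,5,6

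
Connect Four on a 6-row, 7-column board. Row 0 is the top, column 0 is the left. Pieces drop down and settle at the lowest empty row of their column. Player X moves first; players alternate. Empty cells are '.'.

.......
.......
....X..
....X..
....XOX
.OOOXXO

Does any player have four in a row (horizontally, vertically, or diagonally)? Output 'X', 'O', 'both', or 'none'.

X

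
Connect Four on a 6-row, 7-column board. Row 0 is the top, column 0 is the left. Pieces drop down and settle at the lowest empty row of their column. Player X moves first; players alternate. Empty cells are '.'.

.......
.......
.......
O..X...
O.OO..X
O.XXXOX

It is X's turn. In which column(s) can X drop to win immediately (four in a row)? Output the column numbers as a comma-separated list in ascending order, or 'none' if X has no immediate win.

col 0: drop X → no win
col 1: drop X → WIN!
col 2: drop X → no win
col 3: drop X → no win
col 4: drop X → no win
col 5: drop X → no win
col 6: drop X → no win

Answer: 1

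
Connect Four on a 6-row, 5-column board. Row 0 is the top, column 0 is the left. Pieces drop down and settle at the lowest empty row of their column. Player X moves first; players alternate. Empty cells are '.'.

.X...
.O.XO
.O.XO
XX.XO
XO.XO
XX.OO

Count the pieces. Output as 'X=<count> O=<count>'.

X=10 O=9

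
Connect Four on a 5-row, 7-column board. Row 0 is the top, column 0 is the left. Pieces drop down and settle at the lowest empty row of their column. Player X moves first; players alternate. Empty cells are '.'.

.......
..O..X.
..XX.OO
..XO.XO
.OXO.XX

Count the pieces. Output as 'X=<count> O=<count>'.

X=8 O=7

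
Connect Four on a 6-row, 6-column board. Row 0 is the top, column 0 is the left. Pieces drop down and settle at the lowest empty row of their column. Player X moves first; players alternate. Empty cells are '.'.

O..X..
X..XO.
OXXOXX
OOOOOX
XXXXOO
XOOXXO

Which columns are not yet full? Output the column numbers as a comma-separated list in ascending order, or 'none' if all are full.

col 0: top cell = 'O' → FULL
col 1: top cell = '.' → open
col 2: top cell = '.' → open
col 3: top cell = 'X' → FULL
col 4: top cell = '.' → open
col 5: top cell = '.' → open

Answer: 1,2,4,5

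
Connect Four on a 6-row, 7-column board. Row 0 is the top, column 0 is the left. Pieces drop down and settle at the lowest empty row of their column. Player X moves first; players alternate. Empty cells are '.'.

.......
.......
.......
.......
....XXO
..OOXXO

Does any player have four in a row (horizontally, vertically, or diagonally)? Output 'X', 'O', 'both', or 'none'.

none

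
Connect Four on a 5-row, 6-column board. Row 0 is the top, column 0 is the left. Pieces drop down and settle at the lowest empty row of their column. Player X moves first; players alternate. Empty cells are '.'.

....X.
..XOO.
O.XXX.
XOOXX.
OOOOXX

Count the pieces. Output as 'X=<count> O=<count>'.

X=10 O=9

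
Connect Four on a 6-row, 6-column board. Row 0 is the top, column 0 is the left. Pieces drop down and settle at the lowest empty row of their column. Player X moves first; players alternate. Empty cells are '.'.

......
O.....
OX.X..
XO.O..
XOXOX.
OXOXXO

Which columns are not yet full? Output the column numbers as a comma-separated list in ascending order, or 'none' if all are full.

Answer: 0,1,2,3,4,5

Derivation:
col 0: top cell = '.' → open
col 1: top cell = '.' → open
col 2: top cell = '.' → open
col 3: top cell = '.' → open
col 4: top cell = '.' → open
col 5: top cell = '.' → open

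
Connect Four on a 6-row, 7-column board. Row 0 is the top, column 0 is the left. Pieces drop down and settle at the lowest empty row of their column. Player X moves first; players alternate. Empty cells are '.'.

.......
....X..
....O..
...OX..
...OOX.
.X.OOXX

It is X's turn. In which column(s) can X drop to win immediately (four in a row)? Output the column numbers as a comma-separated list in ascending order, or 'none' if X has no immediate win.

Answer: 3

Derivation:
col 0: drop X → no win
col 1: drop X → no win
col 2: drop X → no win
col 3: drop X → WIN!
col 4: drop X → no win
col 5: drop X → no win
col 6: drop X → no win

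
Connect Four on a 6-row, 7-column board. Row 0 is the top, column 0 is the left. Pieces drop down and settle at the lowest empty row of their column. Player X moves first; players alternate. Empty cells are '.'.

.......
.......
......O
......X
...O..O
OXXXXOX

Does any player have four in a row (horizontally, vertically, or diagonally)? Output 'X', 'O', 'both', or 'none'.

X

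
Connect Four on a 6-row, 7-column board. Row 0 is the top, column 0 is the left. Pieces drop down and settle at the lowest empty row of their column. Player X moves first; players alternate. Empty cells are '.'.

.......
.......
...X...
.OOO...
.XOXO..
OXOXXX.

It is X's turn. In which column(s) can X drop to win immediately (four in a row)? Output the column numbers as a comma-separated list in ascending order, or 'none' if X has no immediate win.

Answer: 6

Derivation:
col 0: drop X → no win
col 1: drop X → no win
col 2: drop X → no win
col 3: drop X → no win
col 4: drop X → no win
col 5: drop X → no win
col 6: drop X → WIN!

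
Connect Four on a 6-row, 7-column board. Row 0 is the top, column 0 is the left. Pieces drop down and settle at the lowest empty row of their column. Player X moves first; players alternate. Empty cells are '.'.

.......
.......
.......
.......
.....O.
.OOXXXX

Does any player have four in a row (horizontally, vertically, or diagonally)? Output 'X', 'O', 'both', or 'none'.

X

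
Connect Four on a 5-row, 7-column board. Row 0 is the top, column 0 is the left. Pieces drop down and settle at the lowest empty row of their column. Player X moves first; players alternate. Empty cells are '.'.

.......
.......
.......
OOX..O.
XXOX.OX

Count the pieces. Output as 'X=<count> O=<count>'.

X=5 O=5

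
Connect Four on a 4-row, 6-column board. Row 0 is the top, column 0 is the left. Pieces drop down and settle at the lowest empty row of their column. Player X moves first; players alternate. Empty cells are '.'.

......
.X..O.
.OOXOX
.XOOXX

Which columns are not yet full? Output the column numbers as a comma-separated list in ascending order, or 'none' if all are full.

col 0: top cell = '.' → open
col 1: top cell = '.' → open
col 2: top cell = '.' → open
col 3: top cell = '.' → open
col 4: top cell = '.' → open
col 5: top cell = '.' → open

Answer: 0,1,2,3,4,5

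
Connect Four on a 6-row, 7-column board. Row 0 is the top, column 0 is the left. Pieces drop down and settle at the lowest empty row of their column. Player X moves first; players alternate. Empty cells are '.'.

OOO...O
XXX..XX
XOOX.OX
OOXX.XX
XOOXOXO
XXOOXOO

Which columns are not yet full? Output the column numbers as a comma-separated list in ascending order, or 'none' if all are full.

col 0: top cell = 'O' → FULL
col 1: top cell = 'O' → FULL
col 2: top cell = 'O' → FULL
col 3: top cell = '.' → open
col 4: top cell = '.' → open
col 5: top cell = '.' → open
col 6: top cell = 'O' → FULL

Answer: 3,4,5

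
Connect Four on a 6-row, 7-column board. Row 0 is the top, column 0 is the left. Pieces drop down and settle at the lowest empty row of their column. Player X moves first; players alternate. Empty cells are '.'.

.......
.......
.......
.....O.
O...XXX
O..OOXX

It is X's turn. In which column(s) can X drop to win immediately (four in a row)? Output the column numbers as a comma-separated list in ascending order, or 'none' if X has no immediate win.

col 0: drop X → no win
col 1: drop X → no win
col 2: drop X → no win
col 3: drop X → WIN!
col 4: drop X → no win
col 5: drop X → no win
col 6: drop X → no win

Answer: 3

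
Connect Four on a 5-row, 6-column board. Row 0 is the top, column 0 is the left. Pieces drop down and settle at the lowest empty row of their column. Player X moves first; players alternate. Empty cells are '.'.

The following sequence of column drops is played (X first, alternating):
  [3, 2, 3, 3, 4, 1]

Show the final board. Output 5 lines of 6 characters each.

Move 1: X drops in col 3, lands at row 4
Move 2: O drops in col 2, lands at row 4
Move 3: X drops in col 3, lands at row 3
Move 4: O drops in col 3, lands at row 2
Move 5: X drops in col 4, lands at row 4
Move 6: O drops in col 1, lands at row 4

Answer: ......
......
...O..
...X..
.OOXX.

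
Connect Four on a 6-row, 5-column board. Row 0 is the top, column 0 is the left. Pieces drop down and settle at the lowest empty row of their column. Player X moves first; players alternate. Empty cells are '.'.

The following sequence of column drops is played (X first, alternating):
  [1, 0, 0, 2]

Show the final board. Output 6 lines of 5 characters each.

Move 1: X drops in col 1, lands at row 5
Move 2: O drops in col 0, lands at row 5
Move 3: X drops in col 0, lands at row 4
Move 4: O drops in col 2, lands at row 5

Answer: .....
.....
.....
.....
X....
OXO..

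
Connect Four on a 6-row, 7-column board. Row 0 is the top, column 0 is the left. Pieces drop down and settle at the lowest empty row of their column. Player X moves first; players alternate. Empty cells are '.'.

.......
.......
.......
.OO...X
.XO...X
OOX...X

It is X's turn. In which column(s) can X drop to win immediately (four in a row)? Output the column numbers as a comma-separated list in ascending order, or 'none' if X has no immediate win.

Answer: 6

Derivation:
col 0: drop X → no win
col 1: drop X → no win
col 2: drop X → no win
col 3: drop X → no win
col 4: drop X → no win
col 5: drop X → no win
col 6: drop X → WIN!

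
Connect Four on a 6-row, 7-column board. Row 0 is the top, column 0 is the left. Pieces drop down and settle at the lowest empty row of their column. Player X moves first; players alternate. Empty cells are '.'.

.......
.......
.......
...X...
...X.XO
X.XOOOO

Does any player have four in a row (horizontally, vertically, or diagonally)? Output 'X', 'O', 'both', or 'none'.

O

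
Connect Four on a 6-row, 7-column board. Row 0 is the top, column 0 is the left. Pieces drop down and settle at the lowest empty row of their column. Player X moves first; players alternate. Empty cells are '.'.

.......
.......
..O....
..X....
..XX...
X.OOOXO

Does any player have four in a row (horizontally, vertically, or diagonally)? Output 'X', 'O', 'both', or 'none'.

none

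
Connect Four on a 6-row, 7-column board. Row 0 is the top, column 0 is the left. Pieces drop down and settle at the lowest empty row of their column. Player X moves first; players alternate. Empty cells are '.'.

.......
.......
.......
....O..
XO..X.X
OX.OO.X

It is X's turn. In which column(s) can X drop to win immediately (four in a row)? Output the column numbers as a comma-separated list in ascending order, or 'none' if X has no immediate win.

col 0: drop X → no win
col 1: drop X → no win
col 2: drop X → no win
col 3: drop X → no win
col 4: drop X → no win
col 5: drop X → no win
col 6: drop X → no win

Answer: none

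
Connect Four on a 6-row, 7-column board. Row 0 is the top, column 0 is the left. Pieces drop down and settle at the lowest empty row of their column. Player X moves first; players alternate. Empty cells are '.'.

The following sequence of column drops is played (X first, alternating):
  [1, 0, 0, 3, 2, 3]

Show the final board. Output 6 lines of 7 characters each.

Answer: .......
.......
.......
.......
X..O...
OXXO...

Derivation:
Move 1: X drops in col 1, lands at row 5
Move 2: O drops in col 0, lands at row 5
Move 3: X drops in col 0, lands at row 4
Move 4: O drops in col 3, lands at row 5
Move 5: X drops in col 2, lands at row 5
Move 6: O drops in col 3, lands at row 4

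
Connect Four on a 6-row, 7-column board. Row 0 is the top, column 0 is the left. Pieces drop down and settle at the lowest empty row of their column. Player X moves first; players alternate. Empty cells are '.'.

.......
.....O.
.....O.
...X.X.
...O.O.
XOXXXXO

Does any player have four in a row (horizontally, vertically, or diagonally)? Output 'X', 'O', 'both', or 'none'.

X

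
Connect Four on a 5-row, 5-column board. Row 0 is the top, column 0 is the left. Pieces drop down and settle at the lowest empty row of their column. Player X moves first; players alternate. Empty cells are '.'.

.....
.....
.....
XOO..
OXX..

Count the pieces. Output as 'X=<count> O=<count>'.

X=3 O=3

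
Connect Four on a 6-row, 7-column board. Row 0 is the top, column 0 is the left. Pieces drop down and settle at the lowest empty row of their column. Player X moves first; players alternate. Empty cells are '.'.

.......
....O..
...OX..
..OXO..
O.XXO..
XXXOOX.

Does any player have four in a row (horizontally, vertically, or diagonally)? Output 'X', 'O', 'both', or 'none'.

X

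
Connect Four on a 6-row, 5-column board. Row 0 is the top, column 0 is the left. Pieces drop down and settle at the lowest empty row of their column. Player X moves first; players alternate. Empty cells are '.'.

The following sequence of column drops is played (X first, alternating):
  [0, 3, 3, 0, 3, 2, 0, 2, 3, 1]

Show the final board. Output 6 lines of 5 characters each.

Move 1: X drops in col 0, lands at row 5
Move 2: O drops in col 3, lands at row 5
Move 3: X drops in col 3, lands at row 4
Move 4: O drops in col 0, lands at row 4
Move 5: X drops in col 3, lands at row 3
Move 6: O drops in col 2, lands at row 5
Move 7: X drops in col 0, lands at row 3
Move 8: O drops in col 2, lands at row 4
Move 9: X drops in col 3, lands at row 2
Move 10: O drops in col 1, lands at row 5

Answer: .....
.....
...X.
X..X.
O.OX.
XOOO.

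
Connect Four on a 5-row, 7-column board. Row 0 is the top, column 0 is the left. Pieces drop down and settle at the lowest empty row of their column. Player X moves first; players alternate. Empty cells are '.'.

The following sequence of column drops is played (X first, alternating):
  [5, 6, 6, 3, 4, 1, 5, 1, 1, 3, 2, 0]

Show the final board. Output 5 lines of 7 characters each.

Answer: .......
.......
.X.....
.O.O.XX
OOXOXXO

Derivation:
Move 1: X drops in col 5, lands at row 4
Move 2: O drops in col 6, lands at row 4
Move 3: X drops in col 6, lands at row 3
Move 4: O drops in col 3, lands at row 4
Move 5: X drops in col 4, lands at row 4
Move 6: O drops in col 1, lands at row 4
Move 7: X drops in col 5, lands at row 3
Move 8: O drops in col 1, lands at row 3
Move 9: X drops in col 1, lands at row 2
Move 10: O drops in col 3, lands at row 3
Move 11: X drops in col 2, lands at row 4
Move 12: O drops in col 0, lands at row 4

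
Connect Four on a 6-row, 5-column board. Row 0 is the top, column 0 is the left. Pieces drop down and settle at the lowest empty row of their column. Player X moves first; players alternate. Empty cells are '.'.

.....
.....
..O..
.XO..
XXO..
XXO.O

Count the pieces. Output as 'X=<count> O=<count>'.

X=5 O=5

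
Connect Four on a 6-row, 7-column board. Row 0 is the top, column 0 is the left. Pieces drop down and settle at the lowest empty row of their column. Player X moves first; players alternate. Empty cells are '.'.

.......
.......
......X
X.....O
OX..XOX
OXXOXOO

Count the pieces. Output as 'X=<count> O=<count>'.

X=8 O=7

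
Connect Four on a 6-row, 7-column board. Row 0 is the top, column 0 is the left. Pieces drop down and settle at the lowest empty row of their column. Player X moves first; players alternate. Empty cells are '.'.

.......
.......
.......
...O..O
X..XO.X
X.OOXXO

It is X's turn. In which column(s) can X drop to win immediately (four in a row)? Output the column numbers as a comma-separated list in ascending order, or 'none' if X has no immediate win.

col 0: drop X → no win
col 1: drop X → no win
col 2: drop X → no win
col 3: drop X → no win
col 4: drop X → no win
col 5: drop X → no win
col 6: drop X → no win

Answer: none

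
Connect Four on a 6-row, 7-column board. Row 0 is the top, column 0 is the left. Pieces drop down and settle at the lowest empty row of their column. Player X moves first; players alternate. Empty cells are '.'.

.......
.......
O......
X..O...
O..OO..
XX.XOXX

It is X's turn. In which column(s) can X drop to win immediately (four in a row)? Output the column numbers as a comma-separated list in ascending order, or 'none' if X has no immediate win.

col 0: drop X → no win
col 1: drop X → no win
col 2: drop X → WIN!
col 3: drop X → no win
col 4: drop X → no win
col 5: drop X → no win
col 6: drop X → no win

Answer: 2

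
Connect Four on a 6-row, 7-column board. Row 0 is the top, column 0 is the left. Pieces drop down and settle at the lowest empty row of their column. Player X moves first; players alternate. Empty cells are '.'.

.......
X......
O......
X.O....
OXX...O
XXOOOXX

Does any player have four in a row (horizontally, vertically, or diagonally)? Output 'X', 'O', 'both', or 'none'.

none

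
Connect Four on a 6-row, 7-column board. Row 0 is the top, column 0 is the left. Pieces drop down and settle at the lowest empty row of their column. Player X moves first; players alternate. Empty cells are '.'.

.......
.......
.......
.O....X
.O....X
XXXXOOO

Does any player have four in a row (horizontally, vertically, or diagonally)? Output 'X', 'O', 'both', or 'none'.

X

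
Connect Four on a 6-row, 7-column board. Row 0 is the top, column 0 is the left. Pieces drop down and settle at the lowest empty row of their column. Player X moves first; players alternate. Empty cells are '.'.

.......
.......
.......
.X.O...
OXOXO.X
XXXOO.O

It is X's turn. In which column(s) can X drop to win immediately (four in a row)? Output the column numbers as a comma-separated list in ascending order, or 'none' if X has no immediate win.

col 0: drop X → no win
col 1: drop X → WIN!
col 2: drop X → no win
col 3: drop X → no win
col 4: drop X → no win
col 5: drop X → no win
col 6: drop X → no win

Answer: 1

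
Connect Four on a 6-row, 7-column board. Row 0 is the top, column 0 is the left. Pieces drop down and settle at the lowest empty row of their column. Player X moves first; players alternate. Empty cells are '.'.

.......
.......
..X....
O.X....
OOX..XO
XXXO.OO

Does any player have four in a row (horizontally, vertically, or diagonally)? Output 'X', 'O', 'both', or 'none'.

X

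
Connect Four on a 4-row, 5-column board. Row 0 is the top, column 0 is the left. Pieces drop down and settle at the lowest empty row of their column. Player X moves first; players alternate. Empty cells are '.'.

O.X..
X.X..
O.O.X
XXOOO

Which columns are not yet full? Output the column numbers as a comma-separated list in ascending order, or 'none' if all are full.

col 0: top cell = 'O' → FULL
col 1: top cell = '.' → open
col 2: top cell = 'X' → FULL
col 3: top cell = '.' → open
col 4: top cell = '.' → open

Answer: 1,3,4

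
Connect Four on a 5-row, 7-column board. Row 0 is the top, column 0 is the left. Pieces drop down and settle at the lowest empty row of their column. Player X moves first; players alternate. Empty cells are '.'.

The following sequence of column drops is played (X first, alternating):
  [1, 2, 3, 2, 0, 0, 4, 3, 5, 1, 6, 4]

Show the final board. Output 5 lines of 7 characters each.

Answer: .......
.......
.......
OOOOO..
XXOXXXX

Derivation:
Move 1: X drops in col 1, lands at row 4
Move 2: O drops in col 2, lands at row 4
Move 3: X drops in col 3, lands at row 4
Move 4: O drops in col 2, lands at row 3
Move 5: X drops in col 0, lands at row 4
Move 6: O drops in col 0, lands at row 3
Move 7: X drops in col 4, lands at row 4
Move 8: O drops in col 3, lands at row 3
Move 9: X drops in col 5, lands at row 4
Move 10: O drops in col 1, lands at row 3
Move 11: X drops in col 6, lands at row 4
Move 12: O drops in col 4, lands at row 3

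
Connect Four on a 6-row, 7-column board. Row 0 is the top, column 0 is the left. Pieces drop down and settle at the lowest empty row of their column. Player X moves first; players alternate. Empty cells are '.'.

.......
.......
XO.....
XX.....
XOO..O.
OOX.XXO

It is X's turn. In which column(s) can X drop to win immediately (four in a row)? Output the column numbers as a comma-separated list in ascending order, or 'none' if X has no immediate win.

col 0: drop X → WIN!
col 1: drop X → no win
col 2: drop X → no win
col 3: drop X → WIN!
col 4: drop X → no win
col 5: drop X → no win
col 6: drop X → no win

Answer: 0,3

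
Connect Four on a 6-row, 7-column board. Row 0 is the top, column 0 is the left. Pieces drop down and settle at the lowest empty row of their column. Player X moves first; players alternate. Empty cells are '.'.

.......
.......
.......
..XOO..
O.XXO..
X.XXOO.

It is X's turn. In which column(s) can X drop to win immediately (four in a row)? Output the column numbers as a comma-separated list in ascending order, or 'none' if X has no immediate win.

col 0: drop X → no win
col 1: drop X → WIN!
col 2: drop X → WIN!
col 3: drop X → no win
col 4: drop X → no win
col 5: drop X → no win
col 6: drop X → no win

Answer: 1,2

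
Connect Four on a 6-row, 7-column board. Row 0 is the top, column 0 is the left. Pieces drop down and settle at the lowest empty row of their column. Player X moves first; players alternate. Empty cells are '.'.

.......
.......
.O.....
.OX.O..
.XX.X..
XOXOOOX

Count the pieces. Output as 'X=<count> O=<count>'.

X=7 O=7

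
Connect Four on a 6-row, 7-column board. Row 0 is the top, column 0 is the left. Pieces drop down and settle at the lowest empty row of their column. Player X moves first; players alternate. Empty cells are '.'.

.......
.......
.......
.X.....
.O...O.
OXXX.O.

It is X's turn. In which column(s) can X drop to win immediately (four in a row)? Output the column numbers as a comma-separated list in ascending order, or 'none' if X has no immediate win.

Answer: 4

Derivation:
col 0: drop X → no win
col 1: drop X → no win
col 2: drop X → no win
col 3: drop X → no win
col 4: drop X → WIN!
col 5: drop X → no win
col 6: drop X → no win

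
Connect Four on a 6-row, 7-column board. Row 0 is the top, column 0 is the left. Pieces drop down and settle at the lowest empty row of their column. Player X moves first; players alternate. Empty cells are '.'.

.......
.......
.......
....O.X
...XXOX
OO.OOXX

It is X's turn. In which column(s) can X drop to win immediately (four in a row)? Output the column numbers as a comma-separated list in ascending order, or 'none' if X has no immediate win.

Answer: 6

Derivation:
col 0: drop X → no win
col 1: drop X → no win
col 2: drop X → no win
col 3: drop X → no win
col 4: drop X → no win
col 5: drop X → no win
col 6: drop X → WIN!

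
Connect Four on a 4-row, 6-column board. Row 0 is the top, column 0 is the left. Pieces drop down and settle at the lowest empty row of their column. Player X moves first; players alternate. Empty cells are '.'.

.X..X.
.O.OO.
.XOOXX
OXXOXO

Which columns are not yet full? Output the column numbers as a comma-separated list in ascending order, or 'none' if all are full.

col 0: top cell = '.' → open
col 1: top cell = 'X' → FULL
col 2: top cell = '.' → open
col 3: top cell = '.' → open
col 4: top cell = 'X' → FULL
col 5: top cell = '.' → open

Answer: 0,2,3,5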